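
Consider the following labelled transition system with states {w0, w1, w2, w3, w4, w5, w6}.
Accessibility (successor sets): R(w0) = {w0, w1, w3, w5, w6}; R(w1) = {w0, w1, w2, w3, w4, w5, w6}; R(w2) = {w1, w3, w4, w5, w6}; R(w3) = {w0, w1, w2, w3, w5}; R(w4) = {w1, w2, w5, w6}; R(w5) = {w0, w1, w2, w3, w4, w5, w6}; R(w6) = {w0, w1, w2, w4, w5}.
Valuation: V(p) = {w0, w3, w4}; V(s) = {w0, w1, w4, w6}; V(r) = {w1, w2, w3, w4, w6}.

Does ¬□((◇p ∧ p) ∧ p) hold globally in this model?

Recall that □ψ holds at a world iff ψ holds at every accessible world, and ◇ψ holds iff ψ holds at some accessible world.
Let φ = ¬□((◇p ∧ p) ∧ p). Evaluate φ at each world:
  w0 (successors {w0, w1, w3, w5, w6}): φ is true.
  w1 (successors {w0, w1, w2, w3, w4, w5, w6}): φ is true.
  w2 (successors {w1, w3, w4, w5, w6}): φ is true.
  w3 (successors {w0, w1, w2, w3, w5}): φ is true.
  w4 (successors {w1, w2, w5, w6}): φ is true.
  w5 (successors {w0, w1, w2, w3, w4, w5, w6}): φ is true.
  w6 (successors {w0, w1, w2, w4, w5}): φ is true.
For instance, at w4:
  At w4: □((◇p ∧ p) ∧ p) is false, so ¬□((◇p ∧ p) ∧ p) is true.
    At w4: □((◇p ∧ p) ∧ p) requires (◇p ∧ p) ∧ p at every successor {w1, w2, w5, w6}.
      (◇p ∧ p) ∧ p fails at w1, so □((◇p ∧ p) ∧ p) is false at w4.

Yes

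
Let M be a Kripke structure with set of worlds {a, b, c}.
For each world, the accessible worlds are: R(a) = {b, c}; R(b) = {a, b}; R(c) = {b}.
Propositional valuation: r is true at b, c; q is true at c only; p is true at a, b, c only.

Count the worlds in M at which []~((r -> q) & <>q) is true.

Let φ = []~((r -> q) & <>q). Evaluate φ at each world:
  a (successors {b, c}): φ is true.
  b (successors {a, b}): φ is false.
  c (successors {b}): φ is true.
For instance, at a:
  At a: []~((r -> q) & <>q) requires ~((r -> q) & <>q) at every successor {b, c}.
      At b: (r -> q) & <>q is false, so ~((r -> q) & <>q) is true.
      At c: (r -> q) & <>q is false, so ~((r -> q) & <>q) is true.
  So []~((r -> q) & <>q) is true at a.
Satisfying worlds: {a, c}

2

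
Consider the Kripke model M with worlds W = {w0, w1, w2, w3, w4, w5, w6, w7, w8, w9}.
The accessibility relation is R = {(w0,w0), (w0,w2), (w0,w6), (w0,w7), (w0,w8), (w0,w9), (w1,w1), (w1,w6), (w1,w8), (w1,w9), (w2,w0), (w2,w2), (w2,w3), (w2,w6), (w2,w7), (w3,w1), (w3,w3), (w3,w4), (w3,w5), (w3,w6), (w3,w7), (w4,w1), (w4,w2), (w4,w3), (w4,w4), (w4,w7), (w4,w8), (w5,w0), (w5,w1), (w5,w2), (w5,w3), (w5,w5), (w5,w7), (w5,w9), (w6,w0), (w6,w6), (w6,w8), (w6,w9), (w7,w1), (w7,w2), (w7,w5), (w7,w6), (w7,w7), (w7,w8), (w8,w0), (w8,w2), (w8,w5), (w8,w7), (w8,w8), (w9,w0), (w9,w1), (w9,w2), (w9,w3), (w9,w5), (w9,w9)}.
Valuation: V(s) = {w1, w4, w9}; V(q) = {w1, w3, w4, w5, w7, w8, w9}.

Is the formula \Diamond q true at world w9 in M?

Recall that \Diamond ψ holds at a world iff ψ holds at some accessible world.
At w9: \Diamond q requires q at some successor in {w0, w1, w2, w3, w5, w9}.
  q holds at w1, so \Diamond q is true at w9.

Yes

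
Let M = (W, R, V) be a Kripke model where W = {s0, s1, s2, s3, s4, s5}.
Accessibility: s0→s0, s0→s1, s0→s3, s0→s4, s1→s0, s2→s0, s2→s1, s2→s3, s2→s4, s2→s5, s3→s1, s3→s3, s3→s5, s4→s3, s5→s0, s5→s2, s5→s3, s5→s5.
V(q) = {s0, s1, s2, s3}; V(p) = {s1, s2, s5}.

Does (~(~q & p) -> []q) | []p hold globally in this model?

No

Let φ = (~(~q & p) -> []q) | []p. Evaluate φ at each world:
  s0 (successors {s0, s1, s3, s4}): φ is false.
  s1 (successors {s0}): φ is true.
  s2 (successors {s0, s1, s3, s4, s5}): φ is false.
  s3 (successors {s1, s3, s5}): φ is false.
  s4 (successors {s3}): φ is true.
  s5 (successors {s0, s2, s3, s5}): φ is true.
Detail at s0 (counterexample):
  At s0: ~(~q & p) -> []q is false, []p is false, so (~(~q & p) -> []q) | []p is false.
    At s0: ~(~q & p) is true, []q is false, so ~(~q & p) -> []q is false.
      At s0: []q requires q at every successor {s0, s1, s3, s4}.
        q fails at s4, so []q is false at s0.
    At s0: []p requires p at every successor {s0, s1, s3, s4}.
      p fails at s0, so []p is false at s0.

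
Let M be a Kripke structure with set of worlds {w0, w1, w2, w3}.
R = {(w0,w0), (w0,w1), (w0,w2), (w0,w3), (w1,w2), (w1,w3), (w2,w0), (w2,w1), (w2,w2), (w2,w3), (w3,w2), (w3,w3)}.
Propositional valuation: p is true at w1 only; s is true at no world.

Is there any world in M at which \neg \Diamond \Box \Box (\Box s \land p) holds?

Let φ = \neg \Diamond \Box \Box (\Box s \land p). Evaluate φ at each world:
  w0 (successors {w0, w1, w2, w3}): φ is true.
  w1 (successors {w2, w3}): φ is true.
  w2 (successors {w0, w1, w2, w3}): φ is true.
  w3 (successors {w2, w3}): φ is true.
Detail at w0 (witness):
  At w0: \Diamond \Box \Box (\Box s \land p) is false, so \neg \Diamond \Box \Box (\Box s \land p) is true.
    At w0: \Diamond \Box \Box (\Box s \land p) requires \Box \Box (\Box s \land p) at some successor in {w0, w1, w2, w3}.
      At w0: \Box \Box (\Box s \land p) is false.
      At w1: \Box \Box (\Box s \land p) is false.
      At w2: \Box \Box (\Box s \land p) is false.
      At w3: \Box \Box (\Box s \land p) is false.
    So \Diamond \Box \Box (\Box s \land p) is false at w0.

Yes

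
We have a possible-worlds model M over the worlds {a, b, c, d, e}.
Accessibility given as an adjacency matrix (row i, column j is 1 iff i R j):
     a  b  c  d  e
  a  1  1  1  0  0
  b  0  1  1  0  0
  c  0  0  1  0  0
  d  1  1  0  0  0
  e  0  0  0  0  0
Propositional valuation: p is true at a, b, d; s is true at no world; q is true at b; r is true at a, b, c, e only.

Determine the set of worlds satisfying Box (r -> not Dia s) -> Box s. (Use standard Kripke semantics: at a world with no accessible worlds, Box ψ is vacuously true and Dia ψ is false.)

Let φ = Box (r -> not Dia s) -> Box s. Evaluate φ at each world:
  a (successors {a, b, c}): φ is false.
  b (successors {b, c}): φ is false.
  c (successors {c}): φ is false.
  d (successors {a, b}): φ is false.
  e (successors ∅): φ is true.
For instance, at c:
  At c: Box (r -> not Dia s) is true, Box s is false, so Box (r -> not Dia s) -> Box s is false.
    At c: Box (r -> not Dia s) requires r -> not Dia s at every successor {c}.
      At c: r -> not Dia s is true.
    So Box (r -> not Dia s) is true at c.
    At c: Box s requires s at every successor {c}.
      s fails at c, so Box s is false at c.
Satisfying worlds: {e}

e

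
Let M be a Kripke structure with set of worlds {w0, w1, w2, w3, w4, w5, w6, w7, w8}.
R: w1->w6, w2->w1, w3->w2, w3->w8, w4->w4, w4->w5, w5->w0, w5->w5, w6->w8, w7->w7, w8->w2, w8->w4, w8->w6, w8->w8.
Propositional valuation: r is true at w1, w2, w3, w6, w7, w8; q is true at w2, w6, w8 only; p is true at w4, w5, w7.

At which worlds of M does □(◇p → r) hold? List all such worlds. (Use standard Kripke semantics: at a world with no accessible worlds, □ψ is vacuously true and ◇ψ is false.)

w0, w1, w2, w3, w6, w7

Let φ = □(◇p → r). Evaluate φ at each world:
  w0 (successors ∅): φ is true.
  w1 (successors {w6}): φ is true.
  w2 (successors {w1}): φ is true.
  w3 (successors {w2, w8}): φ is true.
  w4 (successors {w4, w5}): φ is false.
  w5 (successors {w0, w5}): φ is false.
  w6 (successors {w8}): φ is true.
  w7 (successors {w7}): φ is true.
  w8 (successors {w2, w4, w6, w8}): φ is false.
For instance, at w5:
  At w5: □(◇p → r) requires ◇p → r at every successor {w0, w5}.
    ◇p → r fails at w5, so □(◇p → r) is false at w5.
      At w5: ◇p is true, r is false, so ◇p → r is false.
Satisfying worlds: {w0, w1, w2, w3, w6, w7}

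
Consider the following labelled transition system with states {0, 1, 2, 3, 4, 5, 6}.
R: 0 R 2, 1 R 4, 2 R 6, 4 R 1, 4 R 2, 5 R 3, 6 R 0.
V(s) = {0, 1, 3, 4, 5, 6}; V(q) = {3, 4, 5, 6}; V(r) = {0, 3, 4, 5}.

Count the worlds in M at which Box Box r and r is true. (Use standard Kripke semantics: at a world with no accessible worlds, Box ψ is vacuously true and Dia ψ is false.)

Let φ = Box Box r and r. Evaluate φ at each world:
  0 (successors {2}): φ is false.
  1 (successors {4}): φ is false.
  2 (successors {6}): φ is false.
  3 (successors ∅): φ is true.
  4 (successors {1, 2}): φ is false.
  5 (successors {3}): φ is true.
  6 (successors {0}): φ is false.
For instance, at 4:
  At 4: Box Box r is false, r is true, so Box Box r and r is false.
    At 4: Box Box r requires Box r at every successor {1, 2}.
      Box r fails at 2, so Box Box r is false at 4.
Satisfying worlds: {3, 5}

2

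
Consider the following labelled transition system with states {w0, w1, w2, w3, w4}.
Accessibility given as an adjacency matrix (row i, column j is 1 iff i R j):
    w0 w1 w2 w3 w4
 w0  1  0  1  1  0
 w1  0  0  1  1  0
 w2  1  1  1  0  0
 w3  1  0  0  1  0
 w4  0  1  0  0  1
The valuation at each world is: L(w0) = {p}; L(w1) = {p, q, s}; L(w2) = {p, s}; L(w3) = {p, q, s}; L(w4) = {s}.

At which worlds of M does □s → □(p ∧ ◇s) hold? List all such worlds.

Recall that □ψ holds at a world iff ψ holds at every accessible world, and ◇ψ holds iff ψ holds at some accessible world.
Let φ = □s → □(p ∧ ◇s). Evaluate φ at each world:
  w0 (successors {w0, w2, w3}): φ is true.
  w1 (successors {w2, w3}): φ is true.
  w2 (successors {w0, w1, w2}): φ is true.
  w3 (successors {w0, w3}): φ is true.
  w4 (successors {w1, w4}): φ is false.
For instance, at w4:
  At w4: □s is true, □(p ∧ ◇s) is false, so □s → □(p ∧ ◇s) is false.
    At w4: □s requires s at every successor {w1, w4}.
      At w1: s is true.
      At w4: s is true.
    So □s is true at w4.
    At w4: □(p ∧ ◇s) requires p ∧ ◇s at every successor {w1, w4}.
      p ∧ ◇s fails at w4, so □(p ∧ ◇s) is false at w4.
Satisfying worlds: {w0, w1, w2, w3}

w0, w1, w2, w3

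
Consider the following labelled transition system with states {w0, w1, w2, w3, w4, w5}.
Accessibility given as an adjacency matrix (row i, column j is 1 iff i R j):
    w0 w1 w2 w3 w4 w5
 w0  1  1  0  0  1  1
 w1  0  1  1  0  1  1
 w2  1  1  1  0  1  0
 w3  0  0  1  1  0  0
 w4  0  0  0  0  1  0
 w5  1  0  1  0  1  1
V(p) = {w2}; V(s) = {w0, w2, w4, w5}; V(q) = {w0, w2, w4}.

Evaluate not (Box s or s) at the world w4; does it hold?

No

Recall that Box ψ holds at a world iff ψ holds at every accessible world, and Dia ψ holds iff ψ holds at some accessible world.
At w4: Box s or s is true, so not (Box s or s) is false.
  At w4: Box s is true, s is true, so Box s or s is true.
    At w4: Box s requires s at every successor {w4}.
      At w4: s is true.
    So Box s is true at w4.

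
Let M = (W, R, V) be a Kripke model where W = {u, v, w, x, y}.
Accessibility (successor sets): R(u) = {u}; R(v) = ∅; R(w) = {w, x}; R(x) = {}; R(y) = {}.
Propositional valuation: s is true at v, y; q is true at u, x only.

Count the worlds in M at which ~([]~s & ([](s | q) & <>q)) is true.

Let φ = ~([]~s & ([](s | q) & <>q)). Evaluate φ at each world:
  u (successors {u}): φ is false.
  v (successors ∅): φ is true.
  w (successors {w, x}): φ is true.
  x (successors ∅): φ is true.
  y (successors ∅): φ is true.
For instance, at w:
  At w: []~s & ([](s | q) & <>q) is false, so ~([]~s & ([](s | q) & <>q)) is true.
    At w: []~s is true, [](s | q) & <>q is false, so []~s & ([](s | q) & <>q) is false.
      At w: []~s requires ~s at every successor {w, x}.
        At w: ~s is true.
        At x: ~s is true.
      So []~s is true at w.
      At w: [](s | q) is false, <>q is true, so [](s | q) & <>q is false.
Satisfying worlds: {v, w, x, y}

4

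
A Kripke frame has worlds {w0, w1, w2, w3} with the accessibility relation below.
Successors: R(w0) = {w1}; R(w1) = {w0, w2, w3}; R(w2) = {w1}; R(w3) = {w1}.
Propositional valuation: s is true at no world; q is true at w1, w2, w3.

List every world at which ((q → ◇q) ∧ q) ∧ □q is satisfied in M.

w2, w3

Let φ = ((q → ◇q) ∧ q) ∧ □q. Evaluate φ at each world:
  w0 (successors {w1}): φ is false.
  w1 (successors {w0, w2, w3}): φ is false.
  w2 (successors {w1}): φ is true.
  w3 (successors {w1}): φ is true.
For instance, at w1:
  At w1: (q → ◇q) ∧ q is true, □q is false, so ((q → ◇q) ∧ q) ∧ □q is false.
    At w1: q → ◇q is true, q is true, so (q → ◇q) ∧ q is true.
      At w1: q is true, ◇q is true, so q → ◇q is true.
    At w1: □q requires q at every successor {w0, w2, w3}.
      q fails at w0, so □q is false at w1.
Satisfying worlds: {w2, w3}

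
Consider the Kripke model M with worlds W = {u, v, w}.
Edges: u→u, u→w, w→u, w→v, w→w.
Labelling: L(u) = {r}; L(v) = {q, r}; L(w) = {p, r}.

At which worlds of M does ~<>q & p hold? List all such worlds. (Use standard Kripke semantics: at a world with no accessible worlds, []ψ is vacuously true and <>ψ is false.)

none

Let φ = ~<>q & p. Evaluate φ at each world:
  u (successors {u, w}): φ is false.
  v (successors ∅): φ is false.
  w (successors {u, v, w}): φ is false.
For instance, at w:
  At w: ~<>q is false, p is true, so ~<>q & p is false.
    At w: <>q is true, so ~<>q is false.
      At w: <>q requires q at some successor in {u, v, w}.
        q holds at v, so <>q is true at w.
Satisfying worlds: none.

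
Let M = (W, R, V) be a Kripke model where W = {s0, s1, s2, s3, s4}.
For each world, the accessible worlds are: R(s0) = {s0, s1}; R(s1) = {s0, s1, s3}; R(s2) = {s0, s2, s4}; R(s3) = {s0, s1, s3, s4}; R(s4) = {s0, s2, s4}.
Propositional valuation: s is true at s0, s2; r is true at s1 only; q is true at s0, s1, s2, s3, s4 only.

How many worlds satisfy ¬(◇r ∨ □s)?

2

Recall that □ψ holds at a world iff ψ holds at every accessible world, and ◇ψ holds iff ψ holds at some accessible world.
Let φ = ¬(◇r ∨ □s). Evaluate φ at each world:
  s0 (successors {s0, s1}): φ is false.
  s1 (successors {s0, s1, s3}): φ is false.
  s2 (successors {s0, s2, s4}): φ is true.
  s3 (successors {s0, s1, s3, s4}): φ is false.
  s4 (successors {s0, s2, s4}): φ is true.
For instance, at s2:
  At s2: ◇r ∨ □s is false, so ¬(◇r ∨ □s) is true.
    At s2: ◇r is false, □s is false, so ◇r ∨ □s is false.
      At s2: ◇r requires r at some successor in {s0, s2, s4}.
        At s0: r is false.
        At s2: r is false.
        At s4: r is false.
      So ◇r is false at s2.
      At s2: □s requires s at every successor {s0, s2, s4}.
        s fails at s4, so □s is false at s2.
Satisfying worlds: {s2, s4}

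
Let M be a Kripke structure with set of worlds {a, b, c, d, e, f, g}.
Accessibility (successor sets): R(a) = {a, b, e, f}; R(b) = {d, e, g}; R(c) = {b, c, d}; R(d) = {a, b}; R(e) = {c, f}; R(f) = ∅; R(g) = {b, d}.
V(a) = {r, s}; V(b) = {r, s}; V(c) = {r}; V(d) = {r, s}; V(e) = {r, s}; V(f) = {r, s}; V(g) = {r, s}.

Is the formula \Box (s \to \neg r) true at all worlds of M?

Recall that \Box ψ holds at a world iff ψ holds at every accessible world, and \Diamond ψ holds iff ψ holds at some accessible world.
Let φ = \Box (s \to \neg r). Evaluate φ at each world:
  a (successors {a, b, e, f}): φ is false.
  b (successors {d, e, g}): φ is false.
  c (successors {b, c, d}): φ is false.
  d (successors {a, b}): φ is false.
  e (successors {c, f}): φ is false.
  f (successors ∅): φ is true.
  g (successors {b, d}): φ is false.
Detail at a (counterexample):
  At a: \Box (s \to \neg r) requires s \to \neg r at every successor {a, b, e, f}.
    s \to \neg r fails at a, so \Box (s \to \neg r) is false at a.

No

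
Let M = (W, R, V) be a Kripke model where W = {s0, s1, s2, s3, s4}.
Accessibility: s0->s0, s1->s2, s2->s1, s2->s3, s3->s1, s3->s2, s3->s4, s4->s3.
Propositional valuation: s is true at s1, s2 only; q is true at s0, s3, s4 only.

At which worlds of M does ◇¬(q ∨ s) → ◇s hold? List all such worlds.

Let φ = ◇¬(q ∨ s) → ◇s. Evaluate φ at each world:
  s0 (successors {s0}): φ is true.
  s1 (successors {s2}): φ is true.
  s2 (successors {s1, s3}): φ is true.
  s3 (successors {s1, s2, s4}): φ is true.
  s4 (successors {s3}): φ is true.
For instance, at s1:
  At s1: ◇¬(q ∨ s) is false, ◇s is true, so ◇¬(q ∨ s) → ◇s is true.
    At s1: ◇¬(q ∨ s) requires ¬(q ∨ s) at some successor in {s2}.
      At s2: ¬(q ∨ s) is false.
    So ◇¬(q ∨ s) is false at s1.
    At s1: ◇s requires s at some successor in {s2}.
      s holds at s2, so ◇s is true at s1.
Satisfying worlds: {s0, s1, s2, s3, s4}

s0, s1, s2, s3, s4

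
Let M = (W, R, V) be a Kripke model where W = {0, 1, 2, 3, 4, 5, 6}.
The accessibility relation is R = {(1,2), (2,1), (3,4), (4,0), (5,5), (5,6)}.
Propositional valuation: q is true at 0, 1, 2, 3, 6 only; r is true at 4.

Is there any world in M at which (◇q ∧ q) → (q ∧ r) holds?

Yes

Recall that ◇ψ holds at a world iff ψ holds at some accessible world.
Let φ = (◇q ∧ q) → (q ∧ r). Evaluate φ at each world:
  0 (successors ∅): φ is true.
  1 (successors {2}): φ is false.
  2 (successors {1}): φ is false.
  3 (successors {4}): φ is true.
  4 (successors {0}): φ is true.
  5 (successors {5, 6}): φ is true.
  6 (successors ∅): φ is true.
Detail at 0 (witness):
  At 0: ◇q ∧ q is false, q ∧ r is false, so (◇q ∧ q) → (q ∧ r) is true.
    At 0: ◇q is false, q is true, so ◇q ∧ q is false.
      At 0: no accessible worlds, so ◇q is false.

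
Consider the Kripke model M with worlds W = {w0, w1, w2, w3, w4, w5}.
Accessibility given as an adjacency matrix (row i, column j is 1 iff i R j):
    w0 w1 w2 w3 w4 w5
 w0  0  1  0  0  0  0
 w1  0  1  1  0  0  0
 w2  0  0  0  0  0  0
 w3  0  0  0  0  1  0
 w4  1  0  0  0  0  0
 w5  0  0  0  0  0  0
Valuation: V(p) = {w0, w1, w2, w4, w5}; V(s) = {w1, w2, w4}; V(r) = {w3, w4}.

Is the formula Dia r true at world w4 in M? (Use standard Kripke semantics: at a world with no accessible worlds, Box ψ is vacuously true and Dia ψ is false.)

No

Recall that Dia ψ holds at a world iff ψ holds at some accessible world.
At w4: Dia r requires r at some successor in {w0}.
  At w0: r is false.
So Dia r is false at w4.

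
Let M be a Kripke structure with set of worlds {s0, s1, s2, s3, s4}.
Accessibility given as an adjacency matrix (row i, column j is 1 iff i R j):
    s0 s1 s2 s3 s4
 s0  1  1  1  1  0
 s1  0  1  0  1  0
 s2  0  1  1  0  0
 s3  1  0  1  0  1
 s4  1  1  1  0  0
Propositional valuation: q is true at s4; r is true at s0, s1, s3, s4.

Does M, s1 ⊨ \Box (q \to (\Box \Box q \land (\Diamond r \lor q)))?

Yes

At s1: \Box (q \to (\Box \Box q \land (\Diamond r \lor q))) requires q \to (\Box \Box q \land (\Diamond r \lor q)) at every successor {s1, s3}.
    At s1: q is false, \Box \Box q \land (\Diamond r \lor q) is false, so q \to (\Box \Box q \land (\Diamond r \lor q)) is true.
      At s1: \Box \Box q is false, \Diamond r \lor q is true, so \Box \Box q \land (\Diamond r \lor q) is false.
    At s3: q is false, \Box \Box q \land (\Diamond r \lor q) is false, so q \to (\Box \Box q \land (\Diamond r \lor q)) is true.
      At s3: \Box \Box q is false, \Diamond r \lor q is true, so \Box \Box q \land (\Diamond r \lor q) is false.
So \Box (q \to (\Box \Box q \land (\Diamond r \lor q))) is true at s1.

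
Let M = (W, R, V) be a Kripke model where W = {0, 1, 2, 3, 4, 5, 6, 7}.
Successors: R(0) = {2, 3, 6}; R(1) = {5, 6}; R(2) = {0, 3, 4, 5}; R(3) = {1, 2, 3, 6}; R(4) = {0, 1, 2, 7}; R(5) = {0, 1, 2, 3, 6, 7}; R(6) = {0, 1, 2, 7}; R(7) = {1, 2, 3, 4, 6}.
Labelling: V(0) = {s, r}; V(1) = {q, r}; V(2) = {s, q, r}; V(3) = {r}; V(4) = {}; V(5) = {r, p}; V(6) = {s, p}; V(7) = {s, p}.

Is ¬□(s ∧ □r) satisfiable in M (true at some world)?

Let φ = ¬□(s ∧ □r). Evaluate φ at each world:
  0 (successors {2, 3, 6}): φ is true.
  1 (successors {5, 6}): φ is true.
  2 (successors {0, 3, 4, 5}): φ is true.
  3 (successors {1, 2, 3, 6}): φ is true.
  4 (successors {0, 1, 2, 7}): φ is true.
  5 (successors {0, 1, 2, 3, 6, 7}): φ is true.
  6 (successors {0, 1, 2, 7}): φ is true.
  7 (successors {1, 2, 3, 4, 6}): φ is true.
Detail at 0 (witness):
  At 0: □(s ∧ □r) is false, so ¬□(s ∧ □r) is true.
    At 0: □(s ∧ □r) requires s ∧ □r at every successor {2, 3, 6}.
      s ∧ □r fails at 2, so □(s ∧ □r) is false at 0.

Yes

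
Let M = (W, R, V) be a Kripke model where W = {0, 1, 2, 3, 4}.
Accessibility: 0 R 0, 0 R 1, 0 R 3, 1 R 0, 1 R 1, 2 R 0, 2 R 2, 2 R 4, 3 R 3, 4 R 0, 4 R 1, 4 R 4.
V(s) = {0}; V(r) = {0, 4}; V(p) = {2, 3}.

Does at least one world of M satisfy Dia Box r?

Let φ = Dia Box r. Evaluate φ at each world:
  0 (successors {0, 1, 3}): φ is false.
  1 (successors {0, 1}): φ is false.
  2 (successors {0, 2, 4}): φ is false.
  3 (successors {3}): φ is false.
  4 (successors {0, 1, 4}): φ is false.
For instance, at 4:
  At 4: Dia Box r requires Box r at some successor in {0, 1, 4}.
    At 0: Box r is false.
    At 1: Box r is false.
    At 4: Box r is false.
  So Dia Box r is false at 4.

No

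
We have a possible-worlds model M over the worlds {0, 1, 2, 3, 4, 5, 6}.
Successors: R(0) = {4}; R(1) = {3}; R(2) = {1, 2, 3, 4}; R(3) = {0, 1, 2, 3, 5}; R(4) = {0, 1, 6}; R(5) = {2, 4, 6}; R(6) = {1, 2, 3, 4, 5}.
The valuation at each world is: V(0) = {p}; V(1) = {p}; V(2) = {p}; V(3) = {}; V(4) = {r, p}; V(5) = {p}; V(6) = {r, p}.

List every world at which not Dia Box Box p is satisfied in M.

0, 1, 2, 5, 6

Recall that Box ψ holds at a world iff ψ holds at every accessible world, and Dia ψ holds iff ψ holds at some accessible world.
Let φ = not Dia Box Box p. Evaluate φ at each world:
  0 (successors {4}): φ is true.
  1 (successors {3}): φ is true.
  2 (successors {1, 2, 3, 4}): φ is true.
  3 (successors {0, 1, 2, 3, 5}): φ is false.
  4 (successors {0, 1, 6}): φ is false.
  5 (successors {2, 4, 6}): φ is true.
  6 (successors {1, 2, 3, 4, 5}): φ is true.
For instance, at 4:
  At 4: Dia Box Box p is true, so not Dia Box Box p is false.
    At 4: Dia Box Box p requires Box Box p at some successor in {0, 1, 6}.
      Box Box p holds at 0, so Dia Box Box p is true at 4.
Satisfying worlds: {0, 1, 2, 5, 6}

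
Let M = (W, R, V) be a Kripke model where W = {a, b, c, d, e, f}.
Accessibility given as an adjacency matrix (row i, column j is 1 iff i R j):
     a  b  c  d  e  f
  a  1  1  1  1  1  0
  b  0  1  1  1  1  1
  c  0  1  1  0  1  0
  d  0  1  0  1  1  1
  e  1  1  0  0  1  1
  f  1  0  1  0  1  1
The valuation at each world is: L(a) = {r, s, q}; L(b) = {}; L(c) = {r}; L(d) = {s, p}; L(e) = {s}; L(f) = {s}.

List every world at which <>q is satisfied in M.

a, e, f

Let φ = <>q. Evaluate φ at each world:
  a (successors {a, b, c, d, e}): φ is true.
  b (successors {b, c, d, e, f}): φ is false.
  c (successors {b, c, e}): φ is false.
  d (successors {b, d, e, f}): φ is false.
  e (successors {a, b, e, f}): φ is true.
  f (successors {a, c, e, f}): φ is true.
For instance, at d:
  At d: <>q requires q at some successor in {b, d, e, f}.
    At b: q is false.
    At d: q is false.
    At e: q is false.
    At f: q is false.
  So <>q is false at d.
Satisfying worlds: {a, e, f}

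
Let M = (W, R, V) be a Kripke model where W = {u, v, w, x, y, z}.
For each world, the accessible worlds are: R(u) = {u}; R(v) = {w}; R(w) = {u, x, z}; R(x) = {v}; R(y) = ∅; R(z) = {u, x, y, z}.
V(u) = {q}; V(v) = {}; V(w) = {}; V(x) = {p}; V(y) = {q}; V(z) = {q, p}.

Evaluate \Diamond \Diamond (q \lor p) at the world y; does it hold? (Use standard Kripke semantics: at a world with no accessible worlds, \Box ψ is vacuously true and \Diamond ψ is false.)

At y: no accessible worlds, so \Diamond \Diamond (q \lor p) is false.

No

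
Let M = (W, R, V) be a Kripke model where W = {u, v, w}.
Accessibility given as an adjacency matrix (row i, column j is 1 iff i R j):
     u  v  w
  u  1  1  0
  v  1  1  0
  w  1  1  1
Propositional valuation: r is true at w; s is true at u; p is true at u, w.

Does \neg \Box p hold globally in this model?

Recall that \Box ψ holds at a world iff ψ holds at every accessible world, and \Diamond ψ holds iff ψ holds at some accessible world.
Let φ = \neg \Box p. Evaluate φ at each world:
  u (successors {u, v}): φ is true.
  v (successors {u, v}): φ is true.
  w (successors {u, v, w}): φ is true.
For instance, at w:
  At w: \Box p is false, so \neg \Box p is true.
    At w: \Box p requires p at every successor {u, v, w}.
      p fails at v, so \Box p is false at w.

Yes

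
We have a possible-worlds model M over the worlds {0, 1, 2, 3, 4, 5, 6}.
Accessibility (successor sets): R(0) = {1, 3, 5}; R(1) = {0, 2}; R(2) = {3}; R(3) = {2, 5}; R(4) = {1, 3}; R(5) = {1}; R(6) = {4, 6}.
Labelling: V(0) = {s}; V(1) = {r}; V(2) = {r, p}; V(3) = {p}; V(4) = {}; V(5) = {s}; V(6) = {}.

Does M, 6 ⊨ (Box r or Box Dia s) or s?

No

At 6: Box r or Box Dia s is false, s is false, so (Box r or Box Dia s) or s is false.
  At 6: Box r is false, Box Dia s is false, so Box r or Box Dia s is false.
    At 6: Box r requires r at every successor {4, 6}.
      r fails at 4, so Box r is false at 6.
    At 6: Box Dia s requires Dia s at every successor {4, 6}.
      Dia s fails at 4, so Box Dia s is false at 6.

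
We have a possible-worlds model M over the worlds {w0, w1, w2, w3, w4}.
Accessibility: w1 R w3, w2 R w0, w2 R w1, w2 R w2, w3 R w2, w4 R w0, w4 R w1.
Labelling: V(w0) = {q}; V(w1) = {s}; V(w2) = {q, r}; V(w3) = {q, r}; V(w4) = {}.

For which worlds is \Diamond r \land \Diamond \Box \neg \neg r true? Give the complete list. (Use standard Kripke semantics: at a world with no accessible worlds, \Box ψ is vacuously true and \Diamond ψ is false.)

w1, w2

Recall that \Box ψ holds at a world iff ψ holds at every accessible world, and \Diamond ψ holds iff ψ holds at some accessible world.
Let φ = \Diamond r \land \Diamond \Box \neg \neg r. Evaluate φ at each world:
  w0 (successors ∅): φ is false.
  w1 (successors {w3}): φ is true.
  w2 (successors {w0, w1, w2}): φ is true.
  w3 (successors {w2}): φ is false.
  w4 (successors {w0, w1}): φ is false.
For instance, at w4:
  At w4: \Diamond r is false, \Diamond \Box \neg \neg r is true, so \Diamond r \land \Diamond \Box \neg \neg r is false.
    At w4: \Diamond r requires r at some successor in {w0, w1}.
      At w0: r is false.
      At w1: r is false.
    So \Diamond r is false at w4.
    At w4: \Diamond \Box \neg \neg r requires \Box \neg \neg r at some successor in {w0, w1}.
      \Box \neg \neg r holds at w0, so \Diamond \Box \neg \neg r is true at w4.
Satisfying worlds: {w1, w2}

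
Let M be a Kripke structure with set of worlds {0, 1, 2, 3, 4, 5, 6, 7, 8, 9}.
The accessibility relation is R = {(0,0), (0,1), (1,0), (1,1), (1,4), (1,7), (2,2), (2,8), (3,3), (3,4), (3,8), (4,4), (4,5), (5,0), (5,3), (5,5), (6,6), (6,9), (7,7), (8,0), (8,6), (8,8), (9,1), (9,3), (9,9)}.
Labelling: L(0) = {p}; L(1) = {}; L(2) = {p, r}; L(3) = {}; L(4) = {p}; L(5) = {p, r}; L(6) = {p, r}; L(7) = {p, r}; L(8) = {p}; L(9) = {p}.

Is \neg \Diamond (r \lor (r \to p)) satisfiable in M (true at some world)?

No

Recall that \Diamond ψ holds at a world iff ψ holds at some accessible world.
Let φ = \neg \Diamond (r \lor (r \to p)). Evaluate φ at each world:
  0 (successors {0, 1}): φ is false.
  1 (successors {0, 1, 4, 7}): φ is false.
  2 (successors {2, 8}): φ is false.
  3 (successors {3, 4, 8}): φ is false.
  4 (successors {4, 5}): φ is false.
  5 (successors {0, 3, 5}): φ is false.
  6 (successors {6, 9}): φ is false.
  7 (successors {7}): φ is false.
  8 (successors {0, 6, 8}): φ is false.
  9 (successors {1, 3, 9}): φ is false.
For instance, at 1:
  At 1: \Diamond (r \lor (r \to p)) is true, so \neg \Diamond (r \lor (r \to p)) is false.
    At 1: \Diamond (r \lor (r \to p)) requires r \lor (r \to p) at some successor in {0, 1, 4, 7}.
      r \lor (r \to p) holds at 0, so \Diamond (r \lor (r \to p)) is true at 1.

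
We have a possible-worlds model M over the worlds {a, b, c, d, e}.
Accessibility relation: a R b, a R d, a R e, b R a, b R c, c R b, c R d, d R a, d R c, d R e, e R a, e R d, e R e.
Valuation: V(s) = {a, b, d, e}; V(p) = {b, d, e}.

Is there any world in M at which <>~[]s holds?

Recall that []ψ holds at a world iff ψ holds at every accessible world, and <>ψ holds iff ψ holds at some accessible world.
Let φ = <>~[]s. Evaluate φ at each world:
  a (successors {b, d, e}): φ is true.
  b (successors {a, c}): φ is false.
  c (successors {b, d}): φ is true.
  d (successors {a, c, e}): φ is false.
  e (successors {a, d, e}): φ is true.
Detail at a (witness):
  At a: <>~[]s requires ~[]s at some successor in {b, d, e}.
    ~[]s holds at b, so <>~[]s is true at a.
      At b: []s is false, so ~[]s is true.

Yes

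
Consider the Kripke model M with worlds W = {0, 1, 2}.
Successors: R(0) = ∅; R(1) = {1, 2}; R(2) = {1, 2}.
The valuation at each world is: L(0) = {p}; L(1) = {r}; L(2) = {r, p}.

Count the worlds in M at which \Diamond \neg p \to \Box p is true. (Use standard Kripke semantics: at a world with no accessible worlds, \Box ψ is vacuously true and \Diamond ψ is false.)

Recall that \Box ψ holds at a world iff ψ holds at every accessible world, and \Diamond ψ holds iff ψ holds at some accessible world.
Let φ = \Diamond \neg p \to \Box p. Evaluate φ at each world:
  0 (successors ∅): φ is true.
  1 (successors {1, 2}): φ is false.
  2 (successors {1, 2}): φ is false.
For instance, at 2:
  At 2: \Diamond \neg p is true, \Box p is false, so \Diamond \neg p \to \Box p is false.
    At 2: \Diamond \neg p requires \neg p at some successor in {1, 2}.
      \neg p holds at 1, so \Diamond \neg p is true at 2.
    At 2: \Box p requires p at every successor {1, 2}.
      p fails at 1, so \Box p is false at 2.
Satisfying worlds: {0}

1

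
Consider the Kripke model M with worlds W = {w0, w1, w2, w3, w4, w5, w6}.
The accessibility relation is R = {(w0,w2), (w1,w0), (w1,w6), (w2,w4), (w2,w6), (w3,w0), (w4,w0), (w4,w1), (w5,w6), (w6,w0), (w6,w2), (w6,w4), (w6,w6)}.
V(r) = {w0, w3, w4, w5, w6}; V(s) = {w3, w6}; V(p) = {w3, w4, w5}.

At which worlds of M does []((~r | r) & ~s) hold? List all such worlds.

w0, w3, w4

Recall that []ψ holds at a world iff ψ holds at every accessible world, and <>ψ holds iff ψ holds at some accessible world.
Let φ = []((~r | r) & ~s). Evaluate φ at each world:
  w0 (successors {w2}): φ is true.
  w1 (successors {w0, w6}): φ is false.
  w2 (successors {w4, w6}): φ is false.
  w3 (successors {w0}): φ is true.
  w4 (successors {w0, w1}): φ is true.
  w5 (successors {w6}): φ is false.
  w6 (successors {w0, w2, w4, w6}): φ is false.
For instance, at w4:
  At w4: []((~r | r) & ~s) requires (~r | r) & ~s at every successor {w0, w1}.
    At w0: (~r | r) & ~s is true.
    At w1: (~r | r) & ~s is true.
  So []((~r | r) & ~s) is true at w4.
Satisfying worlds: {w0, w3, w4}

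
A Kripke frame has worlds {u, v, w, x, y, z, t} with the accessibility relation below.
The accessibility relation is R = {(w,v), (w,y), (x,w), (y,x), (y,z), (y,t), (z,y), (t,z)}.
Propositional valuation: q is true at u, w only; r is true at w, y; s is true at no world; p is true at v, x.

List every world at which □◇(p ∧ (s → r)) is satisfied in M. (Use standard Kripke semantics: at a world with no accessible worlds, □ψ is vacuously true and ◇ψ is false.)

Let φ = □◇(p ∧ (s → r)). Evaluate φ at each world:
  u (successors ∅): φ is true.
  v (successors ∅): φ is true.
  w (successors {v, y}): φ is false.
  x (successors {w}): φ is true.
  y (successors {x, z, t}): φ is false.
  z (successors {y}): φ is true.
  t (successors {z}): φ is false.
For instance, at z:
  At z: □◇(p ∧ (s → r)) requires ◇(p ∧ (s → r)) at every successor {y}.
      At y: ◇(p ∧ (s → r)) requires p ∧ (s → r) at some successor in {x, z, t}.
        p ∧ (s → r) holds at x, so ◇(p ∧ (s → r)) is true at y.
  So □◇(p ∧ (s → r)) is true at z.
Satisfying worlds: {u, v, x, z}

u, v, x, z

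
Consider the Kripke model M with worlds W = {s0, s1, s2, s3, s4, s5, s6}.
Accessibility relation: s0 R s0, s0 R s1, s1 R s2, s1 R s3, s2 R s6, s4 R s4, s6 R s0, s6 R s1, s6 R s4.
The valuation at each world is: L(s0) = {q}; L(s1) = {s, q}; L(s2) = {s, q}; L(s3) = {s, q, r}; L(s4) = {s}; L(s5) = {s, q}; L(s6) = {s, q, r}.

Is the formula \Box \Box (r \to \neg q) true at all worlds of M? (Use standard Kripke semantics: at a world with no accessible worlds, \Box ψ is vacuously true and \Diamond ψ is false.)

No

Recall that \Box ψ holds at a world iff ψ holds at every accessible world, and \Diamond ψ holds iff ψ holds at some accessible world.
Let φ = \Box \Box (r \to \neg q). Evaluate φ at each world:
  s0 (successors {s0, s1}): φ is false.
  s1 (successors {s2, s3}): φ is false.
  s2 (successors {s6}): φ is true.
  s3 (successors ∅): φ is true.
  s4 (successors {s4}): φ is true.
  s5 (successors ∅): φ is true.
  s6 (successors {s0, s1, s4}): φ is false.
Detail at s0 (counterexample):
  At s0: \Box \Box (r \to \neg q) requires \Box (r \to \neg q) at every successor {s0, s1}.
    \Box (r \to \neg q) fails at s1, so \Box \Box (r \to \neg q) is false at s0.
      At s1: \Box (r \to \neg q) requires r \to \neg q at every successor {s2, s3}.
        r \to \neg q fails at s3, so \Box (r \to \neg q) is false at s1.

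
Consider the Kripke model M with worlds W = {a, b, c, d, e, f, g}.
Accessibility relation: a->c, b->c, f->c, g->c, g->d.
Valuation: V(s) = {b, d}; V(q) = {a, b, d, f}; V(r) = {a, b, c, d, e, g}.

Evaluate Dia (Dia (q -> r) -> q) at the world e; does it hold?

No

At e: no accessible worlds, so Dia (Dia (q -> r) -> q) is false.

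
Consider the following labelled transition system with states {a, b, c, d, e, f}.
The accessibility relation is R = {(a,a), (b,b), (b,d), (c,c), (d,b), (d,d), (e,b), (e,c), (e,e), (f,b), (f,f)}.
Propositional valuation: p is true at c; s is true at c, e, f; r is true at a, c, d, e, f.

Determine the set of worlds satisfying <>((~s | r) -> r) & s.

c, e, f

Let φ = <>((~s | r) -> r) & s. Evaluate φ at each world:
  a (successors {a}): φ is false.
  b (successors {b, d}): φ is false.
  c (successors {c}): φ is true.
  d (successors {b, d}): φ is false.
  e (successors {b, c, e}): φ is true.
  f (successors {b, f}): φ is true.
For instance, at f:
  At f: <>((~s | r) -> r) is true, s is true, so <>((~s | r) -> r) & s is true.
    At f: <>((~s | r) -> r) requires (~s | r) -> r at some successor in {b, f}.
      (~s | r) -> r holds at f, so <>((~s | r) -> r) is true at f.
Satisfying worlds: {c, e, f}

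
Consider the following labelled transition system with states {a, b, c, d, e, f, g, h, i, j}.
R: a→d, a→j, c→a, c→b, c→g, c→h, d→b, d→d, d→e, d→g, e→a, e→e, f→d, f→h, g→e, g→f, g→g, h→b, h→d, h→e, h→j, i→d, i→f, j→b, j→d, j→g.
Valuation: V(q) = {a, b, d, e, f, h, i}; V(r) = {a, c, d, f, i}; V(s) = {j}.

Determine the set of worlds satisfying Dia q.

Let φ = Dia q. Evaluate φ at each world:
  a (successors {d, j}): φ is true.
  b (successors ∅): φ is false.
  c (successors {a, b, g, h}): φ is true.
  d (successors {b, d, e, g}): φ is true.
  e (successors {a, e}): φ is true.
  f (successors {d, h}): φ is true.
  g (successors {e, f, g}): φ is true.
  h (successors {b, d, e, j}): φ is true.
  i (successors {d, f}): φ is true.
  j (successors {b, d, g}): φ is true.
For instance, at e:
  At e: Dia q requires q at some successor in {a, e}.
    q holds at a, so Dia q is true at e.
Satisfying worlds: {a, c, d, e, f, g, h, i, j}

a, c, d, e, f, g, h, i, j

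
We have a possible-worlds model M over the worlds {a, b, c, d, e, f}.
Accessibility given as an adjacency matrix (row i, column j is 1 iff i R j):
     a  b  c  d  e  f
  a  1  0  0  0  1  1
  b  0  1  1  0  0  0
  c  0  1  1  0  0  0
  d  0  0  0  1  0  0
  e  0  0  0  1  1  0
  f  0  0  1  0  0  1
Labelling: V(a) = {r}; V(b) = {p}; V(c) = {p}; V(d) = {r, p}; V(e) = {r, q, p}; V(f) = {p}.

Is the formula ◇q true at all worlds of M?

Let φ = ◇q. Evaluate φ at each world:
  a (successors {a, e, f}): φ is true.
  b (successors {b, c}): φ is false.
  c (successors {b, c}): φ is false.
  d (successors {d}): φ is false.
  e (successors {d, e}): φ is true.
  f (successors {c, f}): φ is false.
Detail at b (counterexample):
  At b: ◇q requires q at some successor in {b, c}.
    At b: q is false.
    At c: q is false.
  So ◇q is false at b.

No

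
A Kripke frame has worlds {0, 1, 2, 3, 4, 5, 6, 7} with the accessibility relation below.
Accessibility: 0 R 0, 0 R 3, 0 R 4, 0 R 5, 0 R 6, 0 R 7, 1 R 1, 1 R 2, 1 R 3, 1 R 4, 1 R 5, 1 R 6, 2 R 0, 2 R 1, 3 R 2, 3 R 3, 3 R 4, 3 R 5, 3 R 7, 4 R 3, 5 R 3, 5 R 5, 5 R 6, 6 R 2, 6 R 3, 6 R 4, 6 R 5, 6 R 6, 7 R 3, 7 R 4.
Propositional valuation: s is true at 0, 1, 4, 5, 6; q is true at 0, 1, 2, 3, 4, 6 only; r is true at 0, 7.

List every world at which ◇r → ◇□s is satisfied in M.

1, 3, 4, 5, 6, 7

Let φ = ◇r → ◇□s. Evaluate φ at each world:
  0 (successors {0, 3, 4, 5, 6, 7}): φ is false.
  1 (successors {1, 2, 3, 4, 5, 6}): φ is true.
  2 (successors {0, 1}): φ is false.
  3 (successors {2, 3, 4, 5, 7}): φ is true.
  4 (successors {3}): φ is true.
  5 (successors {3, 5, 6}): φ is true.
  6 (successors {2, 3, 4, 5, 6}): φ is true.
  7 (successors {3, 4}): φ is true.
For instance, at 1:
  At 1: ◇r is false, ◇□s is true, so ◇r → ◇□s is true.
    At 1: ◇r requires r at some successor in {1, 2, 3, 4, 5, 6}.
      At 1: r is false.
      At 2: r is false.
      At 3: r is false.
      At 4: r is false.
      At 5: r is false.
      At 6: r is false.
    So ◇r is false at 1.
    At 1: ◇□s requires □s at some successor in {1, 2, 3, 4, 5, 6}.
      □s holds at 2, so ◇□s is true at 1.
Satisfying worlds: {1, 3, 4, 5, 6, 7}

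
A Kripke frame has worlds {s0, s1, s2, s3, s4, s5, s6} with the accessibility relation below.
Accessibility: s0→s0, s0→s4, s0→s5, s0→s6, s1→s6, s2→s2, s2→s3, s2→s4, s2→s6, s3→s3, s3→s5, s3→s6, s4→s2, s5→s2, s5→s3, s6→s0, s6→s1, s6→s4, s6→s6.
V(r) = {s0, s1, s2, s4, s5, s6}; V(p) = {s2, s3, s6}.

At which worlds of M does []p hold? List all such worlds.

s1, s4, s5

Let φ = []p. Evaluate φ at each world:
  s0 (successors {s0, s4, s5, s6}): φ is false.
  s1 (successors {s6}): φ is true.
  s2 (successors {s2, s3, s4, s6}): φ is false.
  s3 (successors {s3, s5, s6}): φ is false.
  s4 (successors {s2}): φ is true.
  s5 (successors {s2, s3}): φ is true.
  s6 (successors {s0, s1, s4, s6}): φ is false.
For instance, at s5:
  At s5: []p requires p at every successor {s2, s3}.
    At s2: p is true.
    At s3: p is true.
  So []p is true at s5.
Satisfying worlds: {s1, s4, s5}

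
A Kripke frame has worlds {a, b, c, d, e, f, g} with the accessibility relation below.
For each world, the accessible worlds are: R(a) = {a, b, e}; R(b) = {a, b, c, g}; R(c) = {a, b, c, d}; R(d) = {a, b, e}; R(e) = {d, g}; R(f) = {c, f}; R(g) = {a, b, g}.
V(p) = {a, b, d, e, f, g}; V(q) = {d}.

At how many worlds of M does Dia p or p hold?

7

Let φ = Dia p or p. Evaluate φ at each world:
  a (successors {a, b, e}): φ is true.
  b (successors {a, b, c, g}): φ is true.
  c (successors {a, b, c, d}): φ is true.
  d (successors {a, b, e}): φ is true.
  e (successors {d, g}): φ is true.
  f (successors {c, f}): φ is true.
  g (successors {a, b, g}): φ is true.
For instance, at e:
  At e: Dia p is true, p is true, so Dia p or p is true.
    At e: Dia p requires p at some successor in {d, g}.
      p holds at d, so Dia p is true at e.
Satisfying worlds: {a, b, c, d, e, f, g}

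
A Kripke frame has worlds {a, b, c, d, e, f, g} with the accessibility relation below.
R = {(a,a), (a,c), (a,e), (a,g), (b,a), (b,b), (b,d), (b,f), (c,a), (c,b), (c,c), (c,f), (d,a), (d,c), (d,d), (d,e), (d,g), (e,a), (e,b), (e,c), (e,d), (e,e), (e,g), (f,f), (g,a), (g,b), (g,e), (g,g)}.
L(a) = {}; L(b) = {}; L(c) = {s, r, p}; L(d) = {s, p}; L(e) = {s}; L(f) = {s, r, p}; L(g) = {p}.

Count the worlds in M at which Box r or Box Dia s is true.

Let φ = Box r or Box Dia s. Evaluate φ at each world:
  a (successors {a, c, e, g}): φ is true.
  b (successors {a, b, d, f}): φ is true.
  c (successors {a, b, c, f}): φ is true.
  d (successors {a, c, d, e, g}): φ is true.
  e (successors {a, b, c, d, e, g}): φ is true.
  f (successors {f}): φ is true.
  g (successors {a, b, e, g}): φ is true.
For instance, at e:
  At e: Box r is false, Box Dia s is true, so Box r or Box Dia s is true.
    At e: Box r requires r at every successor {a, b, c, d, e, g}.
      r fails at a, so Box r is false at e.
    At e: Box Dia s requires Dia s at every successor {a, b, c, d, e, g}.
      At a: Dia s is true.
      At b: Dia s is true.
      At c: Dia s is true.
      At d: Dia s is true.
      At e: Dia s is true.
      At g: Dia s is true.
    So Box Dia s is true at e.
Satisfying worlds: {a, b, c, d, e, f, g}

7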